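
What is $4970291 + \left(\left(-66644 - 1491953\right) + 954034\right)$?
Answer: $4365728$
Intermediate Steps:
$4970291 + \left(\left(-66644 - 1491953\right) + 954034\right) = 4970291 + \left(-1558597 + 954034\right) = 4970291 - 604563 = 4365728$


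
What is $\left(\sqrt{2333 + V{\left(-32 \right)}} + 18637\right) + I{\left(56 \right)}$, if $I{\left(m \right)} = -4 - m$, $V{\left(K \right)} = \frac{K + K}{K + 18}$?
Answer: $18577 + \frac{\sqrt{114541}}{7} \approx 18625.0$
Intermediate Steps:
$V{\left(K \right)} = \frac{2 K}{18 + K}$
$\left(\sqrt{2333 + V{\left(-32 \right)}} + 18637\right) + I{\left(56 \right)} = \left(\sqrt{2333 + 2 \left(-32\right) \frac{1}{18 - 32}} + 18637\right) - 60 = \left(\sqrt{2333 + 2 \left(-32\right) \frac{1}{-14}} + 18637\right) - 60 = \left(\sqrt{2333 + 2 \left(-32\right) \left(- \frac{1}{14}\right)} + 18637\right) - 60 = \left(\sqrt{2333 + \frac{32}{7}} + 18637\right) - 60 = \left(\sqrt{\frac{16363}{7}} + 18637\right) - 60 = \left(\frac{\sqrt{114541}}{7} + 18637\right) - 60 = \left(18637 + \frac{\sqrt{114541}}{7}\right) - 60 = 18577 + \frac{\sqrt{114541}}{7}$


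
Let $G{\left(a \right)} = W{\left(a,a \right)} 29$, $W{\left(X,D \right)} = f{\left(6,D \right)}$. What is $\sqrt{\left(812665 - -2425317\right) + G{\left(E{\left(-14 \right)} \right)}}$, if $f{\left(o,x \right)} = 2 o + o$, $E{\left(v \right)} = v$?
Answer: $2 \sqrt{809626} \approx 1799.6$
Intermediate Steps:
$f{\left(o,x \right)} = 3 o$
$W{\left(X,D \right)} = 18$ ($W{\left(X,D \right)} = 3 \cdot 6 = 18$)
$G{\left(a \right)} = 522$ ($G{\left(a \right)} = 18 \cdot 29 = 522$)
$\sqrt{\left(812665 - -2425317\right) + G{\left(E{\left(-14 \right)} \right)}} = \sqrt{\left(812665 - -2425317\right) + 522} = \sqrt{\left(812665 + 2425317\right) + 522} = \sqrt{3237982 + 522} = \sqrt{3238504} = 2 \sqrt{809626}$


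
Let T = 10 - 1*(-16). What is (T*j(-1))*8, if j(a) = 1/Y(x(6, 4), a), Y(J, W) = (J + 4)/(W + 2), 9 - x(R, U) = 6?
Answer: 208/7 ≈ 29.714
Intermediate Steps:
x(R, U) = 3 (x(R, U) = 9 - 1*6 = 9 - 6 = 3)
Y(J, W) = (4 + J)/(2 + W)
T = 26 (T = 10 + 16 = 26)
j(a) = 2/7 + a/7 (j(a) = 1/((4 + 3)/(2 + a)) = 1/(7/(2 + a)) = 2/7 + a/7)
(T*j(-1))*8 = (26*(2/7 + (⅐)*(-1)))*8 = (26*(2/7 - ⅐))*8 = (26*(⅐))*8 = (26/7)*8 = 208/7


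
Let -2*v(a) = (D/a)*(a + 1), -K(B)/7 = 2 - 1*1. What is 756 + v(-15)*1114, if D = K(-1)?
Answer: 65926/15 ≈ 4395.1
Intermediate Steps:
K(B) = -7 (K(B) = -7*(2 - 1*1) = -7*(2 - 1) = -7*1 = -7)
D = -7
v(a) = 7*(1 + a)/(2*a) (v(a) = -(-7/a)*(a + 1)/2 = -(-7/a)*(1 + a)/2 = -(-7)*(1 + a)/(2*a) = 7*(1 + a)/(2*a))
756 + v(-15)*1114 = 756 + ((7/2)*(1 - 15)/(-15))*1114 = 756 + ((7/2)*(-1/15)*(-14))*1114 = 756 + (49/15)*1114 = 756 + 54586/15 = 65926/15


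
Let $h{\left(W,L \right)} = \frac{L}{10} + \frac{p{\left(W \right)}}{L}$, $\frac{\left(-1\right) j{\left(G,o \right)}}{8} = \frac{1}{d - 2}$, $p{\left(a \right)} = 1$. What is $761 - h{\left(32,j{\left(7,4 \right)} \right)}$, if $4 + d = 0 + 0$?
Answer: $\frac{45607}{60} \approx 760.12$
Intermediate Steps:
$d = -4$ ($d = -4 + \left(0 + 0\right) = -4 + 0 = -4$)
$j{\left(G,o \right)} = \frac{4}{3}$ ($j{\left(G,o \right)} = - \frac{8}{-4 - 2} = - \frac{8}{-6} = \left(-8\right) \left(- \frac{1}{6}\right) = \frac{4}{3}$)
$h{\left(W,L \right)} = \frac{1}{L} + \frac{L}{10}$ ($h{\left(W,L \right)} = \frac{L}{10} + 1 \frac{1}{L} = L \frac{1}{10} + \frac{1}{L} = \frac{L}{10} + \frac{1}{L} = \frac{1}{L} + \frac{L}{10}$)
$761 - h{\left(32,j{\left(7,4 \right)} \right)} = 761 - \left(\frac{1}{\frac{4}{3}} + \frac{1}{10} \cdot \frac{4}{3}\right) = 761 - \left(\frac{3}{4} + \frac{2}{15}\right) = 761 - \frac{53}{60} = \frac{45607}{60}$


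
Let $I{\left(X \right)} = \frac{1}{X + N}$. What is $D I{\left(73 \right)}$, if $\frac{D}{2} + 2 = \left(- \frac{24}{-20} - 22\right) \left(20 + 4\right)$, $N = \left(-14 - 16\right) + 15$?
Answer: $- \frac{2506}{145} \approx -17.283$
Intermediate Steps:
$N = -15$ ($N = -30 + 15 = -15$)
$D = - \frac{5012}{5}$ ($D = -4 + 2 \left(- \frac{24}{-20} - 22\right) \left(20 + 4\right) = -4 + 2 \left(\left(-24\right) \left(- \frac{1}{20}\right) - 22\right) 24 = -4 + 2 \left(\frac{6}{5} - 22\right) 24 = -4 + 2 \left(\left(- \frac{104}{5}\right) 24\right) = -4 + 2 \left(- \frac{2496}{5}\right) = -4 - \frac{4992}{5} = - \frac{5012}{5} \approx -1002.4$)
$I{\left(X \right)} = \frac{1}{-15 + X}$ ($I{\left(X \right)} = \frac{1}{X - 15} = \frac{1}{-15 + X}$)
$D I{\left(73 \right)} = - \frac{5012}{5 \left(-15 + 73\right)} = - \frac{5012}{5 \cdot 58} = \left(- \frac{5012}{5}\right) \frac{1}{58} = - \frac{2506}{145}$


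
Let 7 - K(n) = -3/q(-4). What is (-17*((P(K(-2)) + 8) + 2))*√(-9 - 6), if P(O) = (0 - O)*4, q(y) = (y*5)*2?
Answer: 3009*I*√15/10 ≈ 1165.4*I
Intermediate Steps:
q(y) = 10*y (q(y) = (5*y)*2 = 10*y)
K(n) = 277/40 (K(n) = 7 - (-3)/(10*(-4)) = 7 - (-3)/(-40) = 7 - (-3)*(-1)/40 = 7 - 1*3/40 = 7 - 3/40 = 277/40)
P(O) = -4*O (P(O) = -O*4 = -4*O)
(-17*((P(K(-2)) + 8) + 2))*√(-9 - 6) = (-17*((-4*277/40 + 8) + 2))*√(-9 - 6) = (-17*((-277/10 + 8) + 2))*√(-15) = (-17*(-197/10 + 2))*(I*√15) = (-17*(-177/10))*(I*√15) = 3009*(I*√15)/10 = 3009*I*√15/10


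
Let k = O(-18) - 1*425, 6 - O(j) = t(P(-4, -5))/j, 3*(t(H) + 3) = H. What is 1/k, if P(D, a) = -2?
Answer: -54/22637 ≈ -0.0023855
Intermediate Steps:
t(H) = -3 + H/3
O(j) = 6 + 11/(3*j) (O(j) = 6 - (-3 + (1/3)*(-2))/j = 6 - (-3 - 2/3)/j = 6 - (-11)/(3*j) = 6 + 11/(3*j))
k = -22637/54 (k = (6 + (11/3)/(-18)) - 1*425 = (6 + (11/3)*(-1/18)) - 425 = (6 - 11/54) - 425 = 313/54 - 425 = -22637/54 ≈ -419.20)
1/k = 1/(-22637/54) = -54/22637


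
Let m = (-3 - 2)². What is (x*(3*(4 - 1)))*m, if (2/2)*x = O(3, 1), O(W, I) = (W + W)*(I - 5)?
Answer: -5400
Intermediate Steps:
O(W, I) = 2*W*(-5 + I) (O(W, I) = (2*W)*(-5 + I) = 2*W*(-5 + I))
x = -24 (x = 2*3*(-5 + 1) = 2*3*(-4) = -24)
m = 25 (m = (-5)² = 25)
(x*(3*(4 - 1)))*m = -72*(4 - 1)*25 = -72*3*25 = -24*9*25 = -216*25 = -5400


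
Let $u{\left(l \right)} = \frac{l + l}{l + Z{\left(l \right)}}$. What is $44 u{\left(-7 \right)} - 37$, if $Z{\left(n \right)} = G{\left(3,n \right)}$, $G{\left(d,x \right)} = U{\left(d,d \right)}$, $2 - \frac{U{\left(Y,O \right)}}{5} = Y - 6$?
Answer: $- \frac{641}{9} \approx -71.222$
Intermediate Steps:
$U{\left(Y,O \right)} = 40 - 5 Y$ ($U{\left(Y,O \right)} = 10 - 5 \left(Y - 6\right) = 10 - 5 \left(-6 + Y\right) = 10 - \left(-30 + 5 Y\right) = 40 - 5 Y$)
$G{\left(d,x \right)} = 40 - 5 d$
$Z{\left(n \right)} = 25$ ($Z{\left(n \right)} = 40 - 15 = 25$)
$u{\left(l \right)} = \frac{2 l}{25 + l}$ ($u{\left(l \right)} = \frac{l + l}{l + 25} = \frac{2 l}{25 + l}$)
$44 u{\left(-7 \right)} - 37 = 44 \cdot 2 \left(-7\right) \frac{1}{25 - 7} - 37 = 44 \cdot 2 \left(-7\right) \frac{1}{18} - 37 = 44 \left(- \frac{7}{9}\right) - 37 = - \frac{308}{9} - 37 = - \frac{641}{9}$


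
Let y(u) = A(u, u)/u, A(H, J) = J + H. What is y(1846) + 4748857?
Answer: 4748859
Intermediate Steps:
A(H, J) = H + J
y(u) = 2 (y(u) = (u + u)/u = (2*u)/u = 2)
y(1846) + 4748857 = 2 + 4748857 = 4748859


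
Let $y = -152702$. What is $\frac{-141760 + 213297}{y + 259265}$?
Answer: $\frac{71537}{106563} \approx 0.67131$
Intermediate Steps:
$\frac{-141760 + 213297}{y + 259265} = \frac{-141760 + 213297}{-152702 + 259265} = \frac{71537}{106563}$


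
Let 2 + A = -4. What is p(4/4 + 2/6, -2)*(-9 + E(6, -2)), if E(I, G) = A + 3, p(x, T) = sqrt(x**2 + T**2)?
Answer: -8*sqrt(13) ≈ -28.844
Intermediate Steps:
A = -6 (A = -2 - 4 = -6)
p(x, T) = sqrt(T**2 + x**2)
E(I, G) = -3 (E(I, G) = -6 + 3 = -3)
p(4/4 + 2/6, -2)*(-9 + E(6, -2)) = sqrt((-2)**2 + (4/4 + 2/6)**2)*(-9 - 3) = sqrt(4 + (4*(1/4) + 2*(1/6))**2)*(-12) = sqrt(4 + (1 + 1/3)**2)*(-12) = sqrt(4 + (4/3)**2)*(-12) = sqrt(4 + 16/9)*(-12) = sqrt(52/9)*(-12) = (2*sqrt(13)/3)*(-12) = -8*sqrt(13)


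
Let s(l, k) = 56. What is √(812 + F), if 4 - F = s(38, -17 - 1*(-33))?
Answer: 2*√190 ≈ 27.568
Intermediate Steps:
F = -52 (F = 4 - 1*56 = 4 - 56 = -52)
√(812 + F) = √(812 - 52) = √760 = 2*√190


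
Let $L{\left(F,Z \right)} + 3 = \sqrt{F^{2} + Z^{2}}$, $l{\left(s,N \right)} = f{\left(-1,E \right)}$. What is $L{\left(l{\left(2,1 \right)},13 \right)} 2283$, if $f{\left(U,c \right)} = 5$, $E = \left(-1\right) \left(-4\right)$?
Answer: $-6849 + 2283 \sqrt{194} \approx 24950.0$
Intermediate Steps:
$E = 4$
$l{\left(s,N \right)} = 5$
$L{\left(F,Z \right)} = -3 + \sqrt{F^{2} + Z^{2}}$
$L{\left(l{\left(2,1 \right)},13 \right)} 2283 = \left(-3 + \sqrt{5^{2} + 13^{2}}\right) 2283 = \left(-3 + \sqrt{25 + 169}\right) 2283 = \left(-3 + \sqrt{194}\right) 2283 = -6849 + 2283 \sqrt{194}$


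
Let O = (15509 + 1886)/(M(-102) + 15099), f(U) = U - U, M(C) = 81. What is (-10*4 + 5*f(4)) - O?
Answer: -124919/3036 ≈ -41.146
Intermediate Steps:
f(U) = 0
O = 3479/3036 (O = (15509 + 1886)/(81 + 15099) = 17395/15180 = 17395*(1/15180) = 3479/3036 ≈ 1.1459)
(-10*4 + 5*f(4)) - O = (-10*4 + 5*0) - 1*3479/3036 = (-40 + 0) - 3479/3036 = -40 - 3479/3036 = -124919/3036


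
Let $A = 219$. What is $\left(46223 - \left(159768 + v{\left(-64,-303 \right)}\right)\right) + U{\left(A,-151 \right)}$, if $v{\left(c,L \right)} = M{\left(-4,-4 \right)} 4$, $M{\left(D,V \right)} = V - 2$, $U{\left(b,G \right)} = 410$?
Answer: $-113111$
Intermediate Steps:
$M{\left(D,V \right)} = -2 + V$ ($M{\left(D,V \right)} = V - 2 = -2 + V$)
$v{\left(c,L \right)} = -24$ ($v{\left(c,L \right)} = \left(-2 - 4\right) 4 = \left(-6\right) 4 = -24$)
$\left(46223 - \left(159768 + v{\left(-64,-303 \right)}\right)\right) + U{\left(A,-151 \right)} = \left(46223 - 159744\right) + 410 = -113521 + 410 = -113111$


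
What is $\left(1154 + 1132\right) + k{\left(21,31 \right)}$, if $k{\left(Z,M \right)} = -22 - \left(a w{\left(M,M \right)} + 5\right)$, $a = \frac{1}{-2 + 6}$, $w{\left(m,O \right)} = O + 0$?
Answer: $\frac{9005}{4} \approx 2251.3$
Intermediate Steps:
$w{\left(m,O \right)} = O$
$a = \frac{1}{4} \approx 0.25$
$k{\left(Z,M \right)} = -27 - \frac{M}{4}$ ($k{\left(Z,M \right)} = -22 - \left(\frac{M}{4} + 5\right) = -22 - \left(5 + \frac{M}{4}\right) = -27 - \frac{M}{4}$)
$\left(1154 + 1132\right) + k{\left(21,31 \right)} = \left(1154 + 1132\right) - \frac{139}{4} = 2286 - \frac{139}{4} = \frac{9005}{4}$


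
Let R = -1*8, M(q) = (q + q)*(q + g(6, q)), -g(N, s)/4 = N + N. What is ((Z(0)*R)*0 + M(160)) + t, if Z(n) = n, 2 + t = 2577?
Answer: 38415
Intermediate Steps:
t = 2575 (t = -2 + 2577 = 2575)
g(N, s) = -8*N (g(N, s) = -4*(N + N) = -8*N)
M(q) = 2*q*(-48 + q) (M(q) = (q + q)*(q - 8*6) = (2*q)*(q - 48) = (2*q)*(-48 + q) = 2*q*(-48 + q))
R = -8
((Z(0)*R)*0 + M(160)) + t = ((0*(-8))*0 + 2*160*(-48 + 160)) + 2575 = (0*0 + 2*160*112) + 2575 = (0 + 35840) + 2575 = 35840 + 2575 = 38415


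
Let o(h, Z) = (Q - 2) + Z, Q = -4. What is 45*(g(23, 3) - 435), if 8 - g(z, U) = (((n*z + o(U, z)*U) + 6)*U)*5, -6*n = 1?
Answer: -110205/2 ≈ -55103.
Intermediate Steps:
n = -⅙ (n = -⅙*1 = -⅙ ≈ -0.16667)
o(h, Z) = -6 + Z (o(h, Z) = (-4 - 2) + Z = -6 + Z)
g(z, U) = 8 - 5*U*(6 - z/6 + U*(-6 + z)) (g(z, U) = 8 - ((-z/6 + (-6 + z)*U) + 6)*U*5 = 8 - ((-z/6 + U*(-6 + z)) + 6)*U*5 = 8 - (6 - z/6 + U*(-6 + z))*U*5 = 8 - U*(6 - z/6 + U*(-6 + z))*5 = 8 - 5*U*(6 - z/6 + U*(-6 + z)))
45*(g(23, 3) - 435) = 45*((8 - 30*3 + 5*3²*(6 - 1*23) + (⅚)*3*23) - 435) = 45*((8 - 90 + 5*9*(6 - 23) + 115/2) - 435) = 45*((8 - 90 + 5*9*(-17) + 115/2) - 435) = 45*((8 - 90 - 765 + 115/2) - 435) = 45*(-1579/2 - 435) = 45*(-2449/2) = -110205/2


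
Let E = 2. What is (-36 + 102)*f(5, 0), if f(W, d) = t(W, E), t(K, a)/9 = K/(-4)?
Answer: -1485/2 ≈ -742.50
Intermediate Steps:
t(K, a) = -9*K/4 (t(K, a) = 9*(K/(-4)) = 9*(K*(-¼)) = 9*(-K/4) = -9*K/4)
f(W, d) = -9*W/4
(-36 + 102)*f(5, 0) = (-36 + 102)*(-9/4*5) = 66*(-45/4) = -1485/2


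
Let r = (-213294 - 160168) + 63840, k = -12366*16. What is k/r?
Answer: 98928/154811 ≈ 0.63902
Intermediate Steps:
k = -197856
r = -309622 (r = -373462 + 63840 = -309622)
k/r = -197856/(-309622) = -197856*(-1/309622) = 98928/154811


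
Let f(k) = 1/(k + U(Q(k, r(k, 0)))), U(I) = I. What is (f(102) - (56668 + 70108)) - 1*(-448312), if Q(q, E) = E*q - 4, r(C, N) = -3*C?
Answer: 10004271103/31114 ≈ 3.2154e+5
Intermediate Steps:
Q(q, E) = -4 + E*q
f(k) = 1/(-4 + k - 3*k²) (f(k) = 1/(k + (-4 + (-3*k)*k)) = 1/(k + (-4 - 3*k²)) = 1/(-4 + k - 3*k²))
(f(102) - (56668 + 70108)) - 1*(-448312) = (1/(-4 + 102 - 3*102²) - (56668 + 70108)) - 1*(-448312) = (1/(-4 + 102 - 3*10404) - 1*126776) + 448312 = (1/(-4 + 102 - 31212) - 126776) + 448312 = (1/(-31114) - 126776) + 448312 = (-1/31114 - 126776) + 448312 = -3944508465/31114 + 448312 = 10004271103/31114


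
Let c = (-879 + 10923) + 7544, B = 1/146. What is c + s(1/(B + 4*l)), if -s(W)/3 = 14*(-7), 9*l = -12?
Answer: 17882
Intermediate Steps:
l = -4/3 (l = (1/9)*(-12) = -4/3 ≈ -1.3333)
B = 1/146 ≈ 0.0068493
c = 17588 (c = 10044 + 7544 = 17588)
s(W) = 294 (s(W) = -42*(-7) = -3*(-98) = 294)
c + s(1/(B + 4*l)) = 17588 + 294 = 17882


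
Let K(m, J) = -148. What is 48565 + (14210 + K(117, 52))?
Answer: 62627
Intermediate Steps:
48565 + (14210 + K(117, 52)) = 48565 + (14210 - 148) = 48565 + 14062 = 62627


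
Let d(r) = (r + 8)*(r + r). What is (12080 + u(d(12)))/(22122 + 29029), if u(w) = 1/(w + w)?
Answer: 11596801/49104960 ≈ 0.23616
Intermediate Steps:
d(r) = 2*r*(8 + r) (d(r) = (8 + r)*(2*r) = 2*r*(8 + r))
u(w) = 1/(2*w)
(12080 + u(d(12)))/(22122 + 29029) = (12080 + 1/(2*((2*12*(8 + 12)))))/(22122 + 29029) = (12080 + 1/(2*((2*12*20))))/51151 = (12080 + (½)/480)*(1/51151) = (12080 + (½)*(1/480))*(1/51151) = (12080 + 1/960)*(1/51151) = (11596801/960)*(1/51151) = 11596801/49104960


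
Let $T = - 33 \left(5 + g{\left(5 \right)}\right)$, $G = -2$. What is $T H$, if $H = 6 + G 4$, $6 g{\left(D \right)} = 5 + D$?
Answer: $440$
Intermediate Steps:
$g{\left(D \right)} = \frac{5}{6} + \frac{D}{6}$ ($g{\left(D \right)} = \frac{5 + D}{6} = \frac{5}{6} + \frac{D}{6}$)
$H = -2$ ($H = 6 - 8 = -2$)
$T = -220$ ($T = - 33 \left(5 + \left(\frac{5}{6} + \frac{1}{6} \cdot 5\right)\right) = - 33 \left(5 + \left(\frac{5}{6} + \frac{5}{6}\right)\right) = - 33 \left(5 + \frac{5}{3}\right) = \left(-33\right) \frac{20}{3} = -220$)
$T H = \left(-220\right) \left(-2\right) = 440$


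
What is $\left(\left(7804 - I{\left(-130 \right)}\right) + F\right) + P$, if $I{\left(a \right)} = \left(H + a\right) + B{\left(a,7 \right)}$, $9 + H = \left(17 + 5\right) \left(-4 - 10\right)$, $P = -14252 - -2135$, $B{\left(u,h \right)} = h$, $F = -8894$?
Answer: $-12767$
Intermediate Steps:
$P = -12117$ ($P = -14252 + 2135 = -12117$)
$H = -317$ ($H = -9 + \left(17 + 5\right) \left(-4 - 10\right) = -9 + 22 \left(-14\right) = -9 - 308 = -317$)
$I{\left(a \right)} = -310 + a$ ($I{\left(a \right)} = \left(-317 + a\right) + 7 = -310 + a$)
$\left(\left(7804 - I{\left(-130 \right)}\right) + F\right) + P = \left(\left(7804 - \left(-310 - 130\right)\right) - 8894\right) - 12117 = \left(\left(7804 - -440\right) - 8894\right) - 12117 = \left(\left(7804 + 440\right) - 8894\right) - 12117 = \left(8244 - 8894\right) - 12117 = -650 - 12117 = -12767$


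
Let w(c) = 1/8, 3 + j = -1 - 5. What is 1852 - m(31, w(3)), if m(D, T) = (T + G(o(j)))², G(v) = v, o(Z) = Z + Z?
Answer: 98079/64 ≈ 1532.5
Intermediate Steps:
j = -9 (j = -3 + (-1 - 5) = -3 - 6 = -9)
o(Z) = 2*Z
w(c) = ⅛
m(D, T) = (-18 + T)² (m(D, T) = (T + 2*(-9))² = (T - 18)² = (-18 + T)²)
1852 - m(31, w(3)) = 1852 - (-18 + ⅛)² = 1852 - (-143/8)² = 1852 - 1*20449/64 = 1852 - 20449/64 = 98079/64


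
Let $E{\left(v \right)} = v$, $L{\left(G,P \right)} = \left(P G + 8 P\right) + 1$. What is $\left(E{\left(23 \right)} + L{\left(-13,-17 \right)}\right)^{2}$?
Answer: $11881$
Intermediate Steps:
$L{\left(G,P \right)} = 1 + 8 P + G P$ ($L{\left(G,P \right)} = \left(G P + 8 P\right) + 1 = \left(8 P + G P\right) + 1 = 1 + 8 P + G P$)
$\left(E{\left(23 \right)} + L{\left(-13,-17 \right)}\right)^{2} = \left(23 + \left(1 + 8 \left(-17\right) - -221\right)\right)^{2} = \left(23 + \left(1 - 136 + 221\right)\right)^{2} = \left(23 + 86\right)^{2} = 109^{2} = 11881$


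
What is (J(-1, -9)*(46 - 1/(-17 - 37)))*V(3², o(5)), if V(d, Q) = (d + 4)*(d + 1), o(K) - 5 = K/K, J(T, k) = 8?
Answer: 1292200/27 ≈ 47859.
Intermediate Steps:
o(K) = 6 (o(K) = 5 + K/K = 5 + 1 = 6)
V(d, Q) = (1 + d)*(4 + d) (V(d, Q) = (4 + d)*(1 + d) = (1 + d)*(4 + d))
(J(-1, -9)*(46 - 1/(-17 - 37)))*V(3², o(5)) = (8*(46 - 1/(-17 - 37)))*(4 + (3²)² + 5*3²) = (8*(46 - 1/(-54)))*(4 + 9² + 5*9) = (8*(46 - 1*(-1/54)))*(4 + 81 + 45) = (8*(46 + 1/54))*130 = (8*(2485/54))*130 = (9940/27)*130 = 1292200/27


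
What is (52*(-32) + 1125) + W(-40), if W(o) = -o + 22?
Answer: -477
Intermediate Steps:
W(o) = 22 - o
(52*(-32) + 1125) + W(-40) = (52*(-32) + 1125) + (22 - 1*(-40)) = (-1664 + 1125) + (22 + 40) = -539 + 62 = -477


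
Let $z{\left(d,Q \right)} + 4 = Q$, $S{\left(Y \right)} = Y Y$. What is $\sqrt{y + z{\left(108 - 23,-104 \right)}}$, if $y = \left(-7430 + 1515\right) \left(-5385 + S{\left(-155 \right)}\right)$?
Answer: $2 i \sqrt{27563927} \approx 10500.0 i$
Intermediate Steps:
$S{\left(Y \right)} = Y^{2}$
$z{\left(d,Q \right)} = -4 + Q$
$y = -110255600$ ($y = \left(-7430 + 1515\right) \left(-5385 + \left(-155\right)^{2}\right) = - 5915 \left(-5385 + 24025\right) = \left(-5915\right) 18640 = -110255600$)
$\sqrt{y + z{\left(108 - 23,-104 \right)}} = \sqrt{-110255600 - 108} = \sqrt{-110255708} = 2 i \sqrt{27563927}$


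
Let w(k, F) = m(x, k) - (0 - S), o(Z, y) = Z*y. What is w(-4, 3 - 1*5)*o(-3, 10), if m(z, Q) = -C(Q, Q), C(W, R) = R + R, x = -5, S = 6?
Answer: -420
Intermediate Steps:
C(W, R) = 2*R
m(z, Q) = -2*Q
w(k, F) = 6 - 2*k (w(k, F) = -2*k - (0 - 1*6) = -2*k - (0 - 6) = -2*k - 1*(-6) = -2*k + 6 = 6 - 2*k)
w(-4, 3 - 1*5)*o(-3, 10) = (6 - 2*(-4))*(-3*10) = (6 + 8)*(-30) = 14*(-30) = -420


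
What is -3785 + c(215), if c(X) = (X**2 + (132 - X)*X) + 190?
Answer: 24785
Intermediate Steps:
c(X) = 190 + X**2 + X*(132 - X) (c(X) = (X**2 + X*(132 - X)) + 190 = 190 + X**2 + X*(132 - X))
-3785 + c(215) = -3785 + (190 + 132*215) = -3785 + (190 + 28380) = -3785 + 28570 = 24785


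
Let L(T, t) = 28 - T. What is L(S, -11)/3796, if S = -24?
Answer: 1/73 ≈ 0.013699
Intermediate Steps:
L(S, -11)/3796 = (28 - 1*(-24))/3796 = (28 + 24)*(1/3796) = 52*(1/3796) = 1/73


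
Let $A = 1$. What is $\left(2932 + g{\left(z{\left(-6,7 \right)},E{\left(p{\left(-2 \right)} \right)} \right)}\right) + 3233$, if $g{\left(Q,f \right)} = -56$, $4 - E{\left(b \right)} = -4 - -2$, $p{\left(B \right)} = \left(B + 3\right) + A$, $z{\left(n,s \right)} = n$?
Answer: $6109$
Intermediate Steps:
$p{\left(B \right)} = 4 + B$ ($p{\left(B \right)} = \left(B + 3\right) + 1 = \left(3 + B\right) + 1 = 4 + B$)
$E{\left(b \right)} = 6$ ($E{\left(b \right)} = 4 - \left(-4 - -2\right) = 4 - \left(-4 + 2\right) = 4 - -2 = 4 + 2 = 6$)
$\left(2932 + g{\left(z{\left(-6,7 \right)},E{\left(p{\left(-2 \right)} \right)} \right)}\right) + 3233 = \left(2932 - 56\right) + 3233 = 2876 + 3233 = 6109$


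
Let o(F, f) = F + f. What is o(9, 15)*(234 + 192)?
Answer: 10224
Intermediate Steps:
o(9, 15)*(234 + 192) = (9 + 15)*(234 + 192) = 24*426 = 10224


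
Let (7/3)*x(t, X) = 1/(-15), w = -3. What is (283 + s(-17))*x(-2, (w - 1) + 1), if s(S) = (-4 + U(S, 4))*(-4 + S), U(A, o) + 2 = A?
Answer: -766/35 ≈ -21.886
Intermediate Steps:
U(A, o) = -2 + A
s(S) = (-6 + S)*(-4 + S) (s(S) = (-4 + (-2 + S))*(-4 + S) = (-6 + S)*(-4 + S))
x(t, X) = -1/35 (x(t, X) = (3/7)/(-15) = (3/7)*(-1/15) = -1/35)
(283 + s(-17))*x(-2, (w - 1) + 1) = (283 + (24 + (-17)² - 10*(-17)))*(-1/35) = (283 + (24 + 289 + 170))*(-1/35) = (283 + 483)*(-1/35) = 766*(-1/35) = -766/35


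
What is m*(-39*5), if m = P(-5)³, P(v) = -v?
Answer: -24375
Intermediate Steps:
m = 125 (m = (-1*(-5))³ = 5³ = 125)
m*(-39*5) = 125*(-39*5) = 125*(-195) = -24375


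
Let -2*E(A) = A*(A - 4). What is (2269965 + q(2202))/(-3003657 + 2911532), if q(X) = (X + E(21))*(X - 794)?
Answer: -5119053/92125 ≈ -55.566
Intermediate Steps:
E(A) = -A*(-4 + A)/2 (E(A) = -A*(A - 4)/2 = -A*(-4 + A)/2)
q(X) = (-794 + X)*(-357/2 + X) (q(X) = (X + (½)*21*(4 - 1*21))*(X - 794) = (X + (½)*21*(4 - 21))*(-794 + X) = (X + (½)*21*(-17))*(-794 + X) = (X - 357/2)*(-794 + X) = (-357/2 + X)*(-794 + X) = (-794 + X)*(-357/2 + X))
(2269965 + q(2202))/(-3003657 + 2911532) = (2269965 + (141729 + 2202² - 1945/2*2202))/(-3003657 + 2911532) = (2269965 + (141729 + 4848804 - 2141445))/(-92125) = (2269965 + 2849088)*(-1/92125) = 5119053*(-1/92125) = -5119053/92125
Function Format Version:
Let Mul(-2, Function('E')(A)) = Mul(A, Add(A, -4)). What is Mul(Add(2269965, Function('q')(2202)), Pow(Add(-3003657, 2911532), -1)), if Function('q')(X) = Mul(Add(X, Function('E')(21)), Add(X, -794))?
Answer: Rational(-5119053, 92125) ≈ -55.566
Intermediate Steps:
Function('E')(A) = Mul(Rational(-1, 2), A, Add(-4, A)) (Function('E')(A) = Mul(Rational(-1, 2), Mul(A, Add(A, -4))) = Mul(Rational(-1, 2), Mul(A, Add(-4, A))) = Mul(Rational(-1, 2), A, Add(-4, A)))
Function('q')(X) = Mul(Add(-794, X), Add(Rational(-357, 2), X)) (Function('q')(X) = Mul(Add(X, Mul(Rational(1, 2), 21, Add(4, Mul(-1, 21)))), Add(X, -794)) = Mul(Add(X, Mul(Rational(1, 2), 21, Add(4, -21))), Add(-794, X)) = Mul(Add(X, Mul(Rational(1, 2), 21, -17)), Add(-794, X)) = Mul(Add(X, Rational(-357, 2)), Add(-794, X)) = Mul(Add(Rational(-357, 2), X), Add(-794, X)) = Mul(Add(-794, X), Add(Rational(-357, 2), X)))
Mul(Add(2269965, Function('q')(2202)), Pow(Add(-3003657, 2911532), -1)) = Mul(Add(2269965, Add(141729, Pow(2202, 2), Mul(Rational(-1945, 2), 2202))), Pow(Add(-3003657, 2911532), -1)) = Mul(Add(2269965, Add(141729, 4848804, -2141445)), Pow(-92125, -1)) = Mul(Add(2269965, 2849088), Rational(-1, 92125)) = Mul(5119053, Rational(-1, 92125)) = Rational(-5119053, 92125)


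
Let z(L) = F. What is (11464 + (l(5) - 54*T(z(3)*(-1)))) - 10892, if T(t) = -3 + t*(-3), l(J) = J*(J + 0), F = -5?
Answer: 1569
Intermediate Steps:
z(L) = -5
l(J) = J**2 (l(J) = J*J = J**2)
T(t) = -3 - 3*t
(11464 + (l(5) - 54*T(z(3)*(-1)))) - 10892 = (11464 + (5**2 - 54*(-3 - (-15)*(-1)))) - 10892 = (11464 + (25 - 54*(-3 - 3*5))) - 10892 = (11464 + (25 - 54*(-3 - 15))) - 10892 = (11464 + (25 - 54*(-18))) - 10892 = (11464 + (25 + 972)) - 10892 = (11464 + 997) - 10892 = 12461 - 10892 = 1569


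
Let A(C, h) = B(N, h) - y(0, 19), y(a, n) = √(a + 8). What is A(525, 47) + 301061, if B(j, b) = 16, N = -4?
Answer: 301077 - 2*√2 ≈ 3.0107e+5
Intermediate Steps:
y(a, n) = √(8 + a)
A(C, h) = 16 - 2*√2 (A(C, h) = 16 - √(8 + 0) = 16 - √8 = 16 - 2*√2)
A(525, 47) + 301061 = (16 - 2*√2) + 301061 = 301077 - 2*√2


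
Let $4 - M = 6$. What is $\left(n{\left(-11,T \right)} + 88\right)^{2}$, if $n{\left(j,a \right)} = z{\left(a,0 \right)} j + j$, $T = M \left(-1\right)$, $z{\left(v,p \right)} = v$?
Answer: $3025$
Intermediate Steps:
$M = -2$ ($M = 4 - 6 = -2$)
$T = 2$ ($T = \left(-2\right) \left(-1\right) = 2$)
$n{\left(j,a \right)} = j + a j$ ($n{\left(j,a \right)} = a j + j = j + a j$)
$\left(n{\left(-11,T \right)} + 88\right)^{2} = \left(- 11 \left(1 + 2\right) + 88\right)^{2} = \left(\left(-11\right) 3 + 88\right)^{2} = \left(-33 + 88\right)^{2} = 55^{2} = 3025$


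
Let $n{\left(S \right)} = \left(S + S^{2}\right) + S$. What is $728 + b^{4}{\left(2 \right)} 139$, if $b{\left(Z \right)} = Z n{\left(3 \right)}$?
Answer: $112590728$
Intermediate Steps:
$n{\left(S \right)} = S^{2} + 2 S$
$b{\left(Z \right)} = 15 Z$ ($b{\left(Z \right)} = Z 3 \left(2 + 3\right) = Z 3 \cdot 5 = Z 15 = 15 Z$)
$728 + b^{4}{\left(2 \right)} 139 = 728 + \left(15 \cdot 2\right)^{4} \cdot 139 = 728 + 30^{4} \cdot 139 = 728 + 810000 \cdot 139 = 728 + 112590000 = 112590728$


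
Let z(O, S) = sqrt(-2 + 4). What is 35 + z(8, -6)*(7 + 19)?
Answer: 35 + 26*sqrt(2) ≈ 71.770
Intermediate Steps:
z(O, S) = sqrt(2)
35 + z(8, -6)*(7 + 19) = 35 + sqrt(2)*(7 + 19) = 35 + sqrt(2)*26 = 35 + 26*sqrt(2)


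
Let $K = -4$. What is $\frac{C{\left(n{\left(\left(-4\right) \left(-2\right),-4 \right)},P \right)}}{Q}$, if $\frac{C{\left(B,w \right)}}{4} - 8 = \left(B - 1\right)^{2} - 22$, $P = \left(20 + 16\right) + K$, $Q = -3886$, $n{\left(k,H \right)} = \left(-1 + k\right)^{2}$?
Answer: $- \frac{4580}{1943} \approx -2.3572$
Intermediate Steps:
$P = 32$ ($P = \left(20 + 16\right) - 4 = 36 - 4 = 32$)
$C{\left(B,w \right)} = -56 + 4 \left(-1 + B\right)^{2}$ ($C{\left(B,w \right)} = 32 + 4 \left(\left(B - 1\right)^{2} - 22\right) = 32 + 4 \left(\left(-1 + B\right)^{2} - 22\right) = 32 + 4 \left(-22 + \left(-1 + B\right)^{2}\right) = 32 + \left(-88 + 4 \left(-1 + B\right)^{2}\right) = -56 + 4 \left(-1 + B\right)^{2}$)
$\frac{C{\left(n{\left(\left(-4\right) \left(-2\right),-4 \right)},P \right)}}{Q} = \frac{-56 + 4 \left(-1 + \left(-1 - -8\right)^{2}\right)^{2}}{-3886} = \left(-56 + 4 \left(-1 + \left(-1 + 8\right)^{2}\right)^{2}\right) \left(- \frac{1}{3886}\right) = \left(-56 + 4 \left(-1 + 7^{2}\right)^{2}\right) \left(- \frac{1}{3886}\right) = \left(-56 + 4 \left(-1 + 49\right)^{2}\right) \left(- \frac{1}{3886}\right) = \left(-56 + 4 \cdot 48^{2}\right) \left(- \frac{1}{3886}\right) = \left(-56 + 4 \cdot 2304\right) \left(- \frac{1}{3886}\right) = \left(-56 + 9216\right) \left(- \frac{1}{3886}\right) = 9160 \left(- \frac{1}{3886}\right) = - \frac{4580}{1943}$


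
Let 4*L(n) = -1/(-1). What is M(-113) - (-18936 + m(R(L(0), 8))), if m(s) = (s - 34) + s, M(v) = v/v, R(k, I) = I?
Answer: 18955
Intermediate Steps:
L(n) = ¼ (L(n) = (-1/(-1))/4 = (-1*(-1))/4 = (¼)*1 = ¼)
M(v) = 1
m(s) = -34 + 2*s (m(s) = (-34 + s) + s = -34 + 2*s)
M(-113) - (-18936 + m(R(L(0), 8))) = 1 - (-18936 + (-34 + 2*8)) = 1 - (-18936 + (-34 + 16)) = 1 - (-18936 - 18) = 1 - 1*(-18954) = 1 + 18954 = 18955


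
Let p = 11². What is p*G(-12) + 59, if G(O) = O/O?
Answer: 180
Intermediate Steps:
G(O) = 1
p = 121
p*G(-12) + 59 = 121*1 + 59 = 121 + 59 = 180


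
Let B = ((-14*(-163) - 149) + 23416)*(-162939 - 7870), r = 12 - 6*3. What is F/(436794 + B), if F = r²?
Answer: -36/4363562347 ≈ -8.2501e-9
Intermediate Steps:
r = -6 (r = 12 - 18 = -6)
F = 36 (F = (-6)² = 36)
B = -4363999141 (B = ((2282 - 149) + 23416)*(-170809) = (2133 + 23416)*(-170809) = 25549*(-170809) = -4363999141)
F/(436794 + B) = 36/(436794 - 4363999141) = 36/(-4363562347) = 36*(-1/4363562347) = -36/4363562347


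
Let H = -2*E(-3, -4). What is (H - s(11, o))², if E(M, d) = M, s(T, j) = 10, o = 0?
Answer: 16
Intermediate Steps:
H = 6 (H = -2*(-3) = 6)
(H - s(11, o))² = (6 - 1*10)² = (6 - 10)² = (-4)² = 16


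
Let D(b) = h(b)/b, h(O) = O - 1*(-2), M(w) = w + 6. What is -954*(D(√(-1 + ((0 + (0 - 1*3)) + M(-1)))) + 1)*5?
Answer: -19080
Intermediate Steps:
M(w) = 6 + w
h(O) = 2 + O (h(O) = O + 2 = 2 + O)
D(b) = (2 + b)/b
-954*(D(√(-1 + ((0 + (0 - 1*3)) + M(-1)))) + 1)*5 = -954*((2 + √(-1 + ((0 + (0 - 1*3)) + (6 - 1))))/(√(-1 + ((0 + (0 - 1*3)) + (6 - 1)))) + 1)*5 = -954*((2 + √(-1 + ((0 + (0 - 3)) + 5)))/(√(-1 + ((0 + (0 - 3)) + 5))) + 1)*5 = -954*((2 + √(-1 + ((0 - 3) + 5)))/(√(-1 + ((0 - 3) + 5))) + 1)*5 = -954*((2 + √(-1 + (-3 + 5)))/(√(-1 + (-3 + 5))) + 1)*5 = -954*((2 + √(-1 + 2))/(√(-1 + 2)) + 1)*5 = -954*((2 + √1)/(√1) + 1)*5 = -954*((2 + 1)/1 + 1)*5 = -954*(1*3 + 1)*5 = -954*(3 + 1)*5 = -3816*5 = -954*20 = -19080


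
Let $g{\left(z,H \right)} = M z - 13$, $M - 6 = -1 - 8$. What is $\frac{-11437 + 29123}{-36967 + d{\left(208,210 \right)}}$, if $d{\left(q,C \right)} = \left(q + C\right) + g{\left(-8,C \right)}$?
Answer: $- \frac{8843}{18269} \approx -0.48404$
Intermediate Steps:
$M = -3$ ($M = 6 - 9 = -3$)
$g{\left(z,H \right)} = -13 - 3 z$ ($g{\left(z,H \right)} = - 3 z - 13 = -13 - 3 z$)
$d{\left(q,C \right)} = 11 + C + q$ ($d{\left(q,C \right)} = \left(q + C\right) - -11 = \left(C + q\right) + \left(-13 + 24\right) = \left(C + q\right) + 11 = 11 + C + q$)
$\frac{-11437 + 29123}{-36967 + d{\left(208,210 \right)}} = \frac{-11437 + 29123}{-36967 + \left(11 + 210 + 208\right)} = \frac{17686}{-36967 + 429} = \frac{17686}{-36538} = 17686 \left(- \frac{1}{36538}\right) = - \frac{8843}{18269}$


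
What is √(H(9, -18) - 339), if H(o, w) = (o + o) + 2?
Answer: I*√319 ≈ 17.861*I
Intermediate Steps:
H(o, w) = 2 + 2*o (H(o, w) = 2*o + 2 = 2 + 2*o)
√(H(9, -18) - 339) = √((2 + 2*9) - 339) = √((2 + 18) - 339) = √(20 - 339) = √(-319) = I*√319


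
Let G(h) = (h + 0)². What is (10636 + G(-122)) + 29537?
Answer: 55057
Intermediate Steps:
G(h) = h²
(10636 + G(-122)) + 29537 = (10636 + (-122)²) + 29537 = (10636 + 14884) + 29537 = 25520 + 29537 = 55057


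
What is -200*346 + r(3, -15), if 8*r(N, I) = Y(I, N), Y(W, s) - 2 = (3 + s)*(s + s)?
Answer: -276781/4 ≈ -69195.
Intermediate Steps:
Y(W, s) = 2 + 2*s*(3 + s) (Y(W, s) = 2 + (3 + s)*(s + s) = 2 + (3 + s)*(2*s) = 2 + 2*s*(3 + s))
r(N, I) = 1/4 + N**2/4 + 3*N/4 (r(N, I) = (2 + 2*N**2 + 6*N)/8 = 1/4 + N**2/4 + 3*N/4)
-200*346 + r(3, -15) = -200*346 + (1/4 + (1/4)*3**2 + (3/4)*3) = -69200 + (1/4 + (1/4)*9 + 9/4) = -69200 + (1/4 + 9/4 + 9/4) = -69200 + 19/4 = -276781/4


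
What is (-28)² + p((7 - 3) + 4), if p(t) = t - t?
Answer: 784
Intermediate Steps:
p(t) = 0
(-28)² + p((7 - 3) + 4) = (-28)² + 0 = 784 + 0 = 784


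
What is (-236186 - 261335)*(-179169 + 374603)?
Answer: -97232519114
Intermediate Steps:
(-236186 - 261335)*(-179169 + 374603) = -497521*195434 = -97232519114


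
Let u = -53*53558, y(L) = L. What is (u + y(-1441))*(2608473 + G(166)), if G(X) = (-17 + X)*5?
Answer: -7410218258270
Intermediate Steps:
G(X) = -85 + 5*X
u = -2838574
(u + y(-1441))*(2608473 + G(166)) = (-2838574 - 1441)*(2608473 + (-85 + 5*166)) = -2840015*(2608473 + (-85 + 830)) = -2840015*(2608473 + 745) = -2840015*2609218 = -7410218258270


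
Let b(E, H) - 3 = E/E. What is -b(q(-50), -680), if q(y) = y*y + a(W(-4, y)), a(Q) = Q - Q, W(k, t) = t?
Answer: -4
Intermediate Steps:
a(Q) = 0
q(y) = y**2 (q(y) = y*y + 0 = y**2 + 0 = y**2)
b(E, H) = 4 (b(E, H) = 3 + E/E = 3 + 1 = 4)
-b(q(-50), -680) = -1*4 = -4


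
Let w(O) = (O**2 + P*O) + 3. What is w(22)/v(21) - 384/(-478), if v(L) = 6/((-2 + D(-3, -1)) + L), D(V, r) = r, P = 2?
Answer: 380919/239 ≈ 1593.8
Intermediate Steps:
v(L) = 6/(-3 + L) (v(L) = 6/((-2 - 1) + L) = 6/(-3 + L))
w(O) = 3 + O**2 + 2*O (w(O) = (O**2 + 2*O) + 3 = 3 + O**2 + 2*O)
w(22)/v(21) - 384/(-478) = (3 + 22**2 + 2*22)/((6/(-3 + 21))) - 384/(-478) = (3 + 484 + 44)/((6/18)) - 384*(-1/478) = 531/((6*(1/18))) + 192/239 = 531/(1/3) + 192/239 = 531*3 + 192/239 = 1593 + 192/239 = 380919/239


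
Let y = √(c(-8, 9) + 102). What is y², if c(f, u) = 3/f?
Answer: 813/8 ≈ 101.63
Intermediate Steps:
y = √1626/4 (y = √(3/(-8) + 102) = √(3*(-⅛) + 102) = √(-3/8 + 102) = √(813/8) = √1626/4 ≈ 10.081)
y² = (√1626/4)² = 813/8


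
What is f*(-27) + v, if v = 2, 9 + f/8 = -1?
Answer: 2162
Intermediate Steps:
f = -80 (f = -72 + 8*(-1) = -72 - 8 = -80)
f*(-27) + v = -80*(-27) + 2 = 2160 + 2 = 2162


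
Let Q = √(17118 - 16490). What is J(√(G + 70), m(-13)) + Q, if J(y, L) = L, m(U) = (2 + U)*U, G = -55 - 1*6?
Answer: 143 + 2*√157 ≈ 168.06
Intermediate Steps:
G = -61 (G = -55 - 6 = -61)
m(U) = U*(2 + U)
Q = 2*√157 (Q = √628 = 2*√157 ≈ 25.060)
J(√(G + 70), m(-13)) + Q = -13*(2 - 13) + 2*√157 = -13*(-11) + 2*√157 = 143 + 2*√157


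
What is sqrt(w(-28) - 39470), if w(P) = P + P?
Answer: I*sqrt(39526) ≈ 198.81*I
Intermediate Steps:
w(P) = 2*P
sqrt(w(-28) - 39470) = sqrt(2*(-28) - 39470) = sqrt(-56 - 39470) = sqrt(-39526) = I*sqrt(39526)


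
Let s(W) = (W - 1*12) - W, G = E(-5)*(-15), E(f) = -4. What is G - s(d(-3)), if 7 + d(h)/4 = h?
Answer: 72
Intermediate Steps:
d(h) = -28 + 4*h
G = 60 (G = -4*(-15) = 60)
s(W) = -12 (s(W) = (W - 12) - W = (-12 + W) - W = -12)
G - s(d(-3)) = 60 - 1*(-12) = 60 + 12 = 72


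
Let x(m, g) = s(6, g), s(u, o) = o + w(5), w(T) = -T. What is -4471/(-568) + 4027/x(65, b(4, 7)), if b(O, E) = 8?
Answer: 2300749/1704 ≈ 1350.2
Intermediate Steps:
s(u, o) = -5 + o (s(u, o) = o - 1*5 = o - 5 = -5 + o)
x(m, g) = -5 + g
-4471/(-568) + 4027/x(65, b(4, 7)) = -4471/(-568) + 4027/(-5 + 8) = -4471*(-1/568) + 4027/3 = 4471/568 + 4027*(⅓) = 4471/568 + 4027/3 = 2300749/1704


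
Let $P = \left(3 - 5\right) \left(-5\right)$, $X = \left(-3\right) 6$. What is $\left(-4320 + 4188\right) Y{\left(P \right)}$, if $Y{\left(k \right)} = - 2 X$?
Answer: $-4752$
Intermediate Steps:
$X = -18$
$P = 10$ ($P = \left(-2\right) \left(-5\right) = 10$)
$Y{\left(k \right)} = 36$ ($Y{\left(k \right)} = \left(-2\right) \left(-18\right) = 36$)
$\left(-4320 + 4188\right) Y{\left(P \right)} = \left(-4320 + 4188\right) 36 = \left(-132\right) 36 = -4752$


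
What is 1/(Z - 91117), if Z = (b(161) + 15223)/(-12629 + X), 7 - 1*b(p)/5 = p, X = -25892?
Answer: -38521/3509932410 ≈ -1.0975e-5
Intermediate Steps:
b(p) = 35 - 5*p
Z = -14453/38521 (Z = ((35 - 5*161) + 15223)/(-12629 - 25892) = ((35 - 805) + 15223)/(-38521) = (-770 + 15223)*(-1/38521) = 14453*(-1/38521) = -14453/38521 ≈ -0.37520)
1/(Z - 91117) = 1/(-14453/38521 - 91117) = 1/(-3509932410/38521) = -38521/3509932410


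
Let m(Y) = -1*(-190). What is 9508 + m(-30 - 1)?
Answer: 9698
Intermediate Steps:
m(Y) = 190
9508 + m(-30 - 1) = 9508 + 190 = 9698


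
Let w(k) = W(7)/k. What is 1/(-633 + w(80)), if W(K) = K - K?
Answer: -1/633 ≈ -0.0015798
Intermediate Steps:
W(K) = 0
w(k) = 0 (w(k) = 0/k = 0)
1/(-633 + w(80)) = 1/(-633 + 0) = 1/(-633) = -1/633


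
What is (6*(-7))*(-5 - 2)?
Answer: 294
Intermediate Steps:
(6*(-7))*(-5 - 2) = -42*(-7) = 294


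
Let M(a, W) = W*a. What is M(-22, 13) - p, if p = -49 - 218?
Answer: -19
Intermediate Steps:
p = -267
M(-22, 13) - p = 13*(-22) - 1*(-267) = -286 + 267 = -19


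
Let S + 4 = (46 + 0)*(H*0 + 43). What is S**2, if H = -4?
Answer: 3896676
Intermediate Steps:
S = 1974 (S = -4 + (46 + 0)*(-4*0 + 43) = -4 + 46*(0 + 43) = -4 + 46*43 = -4 + 1978 = 1974)
S**2 = 1974**2 = 3896676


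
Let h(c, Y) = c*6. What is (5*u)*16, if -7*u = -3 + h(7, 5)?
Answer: -3120/7 ≈ -445.71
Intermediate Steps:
h(c, Y) = 6*c
u = -39/7 (u = -(-3 + 6*7)/7 = -(-3 + 42)/7 = -⅐*39 = -39/7 ≈ -5.5714)
(5*u)*16 = (5*(-39/7))*16 = -195/7*16 = -3120/7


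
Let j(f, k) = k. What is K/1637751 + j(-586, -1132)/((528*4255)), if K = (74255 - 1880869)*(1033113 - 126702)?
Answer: -306579265851210391/306619742220 ≈ -9.9987e+5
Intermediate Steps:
K = -1637534802354 (K = -1806614*906411 = -1637534802354)
K/1637751 + j(-586, -1132)/((528*4255)) = -1637534802354/1637751 - 1132/(528*4255) = -1637534802354*1/1637751 - 1132/2246640 = -545844934118/545917 - 1132*1/2246640 = -545844934118/545917 - 283/561660 = -306579265851210391/306619742220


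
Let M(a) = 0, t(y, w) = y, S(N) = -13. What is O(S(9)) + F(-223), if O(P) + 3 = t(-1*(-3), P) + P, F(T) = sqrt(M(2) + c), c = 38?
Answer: -13 + sqrt(38) ≈ -6.8356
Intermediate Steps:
F(T) = sqrt(38) (F(T) = sqrt(0 + 38) = sqrt(38))
O(P) = P (O(P) = -3 + (-1*(-3) + P) = -3 + (3 + P) = P)
O(S(9)) + F(-223) = -13 + sqrt(38)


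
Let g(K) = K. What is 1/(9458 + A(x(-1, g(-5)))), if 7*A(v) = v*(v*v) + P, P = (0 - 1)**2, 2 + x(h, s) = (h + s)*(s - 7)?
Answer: 7/409207 ≈ 1.7106e-5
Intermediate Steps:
x(h, s) = -2 + (-7 + s)*(h + s) (x(h, s) = -2 + (h + s)*(s - 7) = -2 + (h + s)*(-7 + s) = -2 + (-7 + s)*(h + s))
P = 1 (P = (-1)**2 = 1)
A(v) = 1/7 + v**3/7 (A(v) = (v*(v*v) + 1)/7 = (v*v**2 + 1)/7 = (v**3 + 1)/7 = (1 + v**3)/7 = 1/7 + v**3/7)
1/(9458 + A(x(-1, g(-5)))) = 1/(9458 + (1/7 + (-2 + (-5)**2 - 7*(-1) - 7*(-5) - 1*(-5))**3/7)) = 1/(9458 + (1/7 + (-2 + 25 + 7 + 35 + 5)**3/7)) = 1/(9458 + (1/7 + (1/7)*70**3)) = 1/(9458 + (1/7 + (1/7)*343000)) = 1/(9458 + (1/7 + 49000)) = 1/(9458 + 343001/7) = 1/(409207/7) = 7/409207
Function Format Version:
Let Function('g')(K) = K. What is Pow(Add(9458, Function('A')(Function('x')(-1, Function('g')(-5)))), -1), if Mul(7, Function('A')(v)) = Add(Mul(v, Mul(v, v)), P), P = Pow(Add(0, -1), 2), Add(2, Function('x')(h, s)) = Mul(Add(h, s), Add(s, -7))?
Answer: Rational(7, 409207) ≈ 1.7106e-5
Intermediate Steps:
Function('x')(h, s) = Add(-2, Mul(Add(-7, s), Add(h, s))) (Function('x')(h, s) = Add(-2, Mul(Add(h, s), Add(s, -7))) = Add(-2, Mul(Add(h, s), Add(-7, s))) = Add(-2, Mul(Add(-7, s), Add(h, s))))
P = 1 (P = Pow(-1, 2) = 1)
Function('A')(v) = Add(Rational(1, 7), Mul(Rational(1, 7), Pow(v, 3))) (Function('A')(v) = Mul(Rational(1, 7), Add(Mul(v, Mul(v, v)), 1)) = Mul(Rational(1, 7), Add(Mul(v, Pow(v, 2)), 1)) = Mul(Rational(1, 7), Add(Pow(v, 3), 1)) = Mul(Rational(1, 7), Add(1, Pow(v, 3))) = Add(Rational(1, 7), Mul(Rational(1, 7), Pow(v, 3))))
Pow(Add(9458, Function('A')(Function('x')(-1, Function('g')(-5)))), -1) = Pow(Add(9458, Add(Rational(1, 7), Mul(Rational(1, 7), Pow(Add(-2, Pow(-5, 2), Mul(-7, -1), Mul(-7, -5), Mul(-1, -5)), 3)))), -1) = Pow(Add(9458, Add(Rational(1, 7), Mul(Rational(1, 7), Pow(Add(-2, 25, 7, 35, 5), 3)))), -1) = Pow(Add(9458, Add(Rational(1, 7), Mul(Rational(1, 7), Pow(70, 3)))), -1) = Pow(Add(9458, Add(Rational(1, 7), Mul(Rational(1, 7), 343000))), -1) = Pow(Add(9458, Add(Rational(1, 7), 49000)), -1) = Pow(Add(9458, Rational(343001, 7)), -1) = Pow(Rational(409207, 7), -1) = Rational(7, 409207)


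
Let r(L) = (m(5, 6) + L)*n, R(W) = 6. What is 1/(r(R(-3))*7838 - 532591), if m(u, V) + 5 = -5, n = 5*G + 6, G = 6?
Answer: -1/1661263 ≈ -6.0195e-7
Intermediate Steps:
n = 36 (n = 5*6 + 6 = 30 + 6 = 36)
m(u, V) = -10 (m(u, V) = -5 - 5 = -10)
r(L) = -360 + 36*L (r(L) = (-10 + L)*36 = -360 + 36*L)
1/(r(R(-3))*7838 - 532591) = 1/((-360 + 36*6)*7838 - 532591) = 1/((-360 + 216)*7838 - 532591) = 1/(-144*7838 - 532591) = 1/(-1128672 - 532591) = 1/(-1661263) = -1/1661263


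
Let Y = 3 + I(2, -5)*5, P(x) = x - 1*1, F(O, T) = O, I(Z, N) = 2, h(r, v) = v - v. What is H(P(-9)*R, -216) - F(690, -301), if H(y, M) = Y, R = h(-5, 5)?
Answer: -677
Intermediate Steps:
h(r, v) = 0
P(x) = -1 + x (P(x) = x - 1 = -1 + x)
R = 0
Y = 13 (Y = 3 + 2*5 = 3 + 10 = 13)
H(y, M) = 13
H(P(-9)*R, -216) - F(690, -301) = 13 - 1*690 = 13 - 690 = -677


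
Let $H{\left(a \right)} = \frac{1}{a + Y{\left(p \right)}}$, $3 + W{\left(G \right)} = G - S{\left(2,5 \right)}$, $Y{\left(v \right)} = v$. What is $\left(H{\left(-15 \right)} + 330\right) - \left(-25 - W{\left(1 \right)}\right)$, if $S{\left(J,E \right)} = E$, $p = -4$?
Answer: $\frac{6611}{19} \approx 347.95$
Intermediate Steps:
$W{\left(G \right)} = -8 + G$ ($W{\left(G \right)} = -3 + \left(G - 5\right) = -3 + \left(-5 + G\right) = -8 + G$)
$H{\left(a \right)} = \frac{1}{-4 + a}$ ($H{\left(a \right)} = \frac{1}{a - 4} = \frac{1}{-4 + a}$)
$\left(H{\left(-15 \right)} + 330\right) - \left(-25 - W{\left(1 \right)}\right) = \left(\frac{1}{-4 - 15} + 330\right) + \left(\left(54 + \left(-8 + 1\right)\right) - 29\right) = \left(\frac{1}{-19} + 330\right) + \left(\left(54 - 7\right) - 29\right) = \left(- \frac{1}{19} + 330\right) + \left(47 - 29\right) = \frac{6269}{19} + 18 = \frac{6611}{19}$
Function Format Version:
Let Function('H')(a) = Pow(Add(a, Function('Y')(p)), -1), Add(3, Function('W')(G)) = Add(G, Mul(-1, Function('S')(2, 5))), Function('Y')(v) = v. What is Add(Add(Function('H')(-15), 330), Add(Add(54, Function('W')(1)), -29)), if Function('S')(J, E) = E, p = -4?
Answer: Rational(6611, 19) ≈ 347.95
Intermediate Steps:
Function('W')(G) = Add(-8, G) (Function('W')(G) = Add(-3, Add(G, Mul(-1, 5))) = Add(-3, Add(G, -5)) = Add(-3, Add(-5, G)) = Add(-8, G))
Function('H')(a) = Pow(Add(-4, a), -1) (Function('H')(a) = Pow(Add(a, -4), -1) = Pow(Add(-4, a), -1))
Add(Add(Function('H')(-15), 330), Add(Add(54, Function('W')(1)), -29)) = Add(Add(Pow(Add(-4, -15), -1), 330), Add(Add(54, Add(-8, 1)), -29)) = Add(Add(Pow(-19, -1), 330), Add(Add(54, -7), -29)) = Add(Add(Rational(-1, 19), 330), Add(47, -29)) = Add(Rational(6269, 19), 18) = Rational(6611, 19)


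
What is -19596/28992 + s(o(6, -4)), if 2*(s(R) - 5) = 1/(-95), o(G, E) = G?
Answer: 991257/229520 ≈ 4.3188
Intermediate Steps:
s(R) = 949/190 (s(R) = 5 + (1/2)/(-95) = 5 + (1/2)*(-1/95) = 5 - 1/190 = 949/190)
-19596/28992 + s(o(6, -4)) = -19596/28992 + 949/190 = -19596*1/28992 + 949/190 = -1633/2416 + 949/190 = 991257/229520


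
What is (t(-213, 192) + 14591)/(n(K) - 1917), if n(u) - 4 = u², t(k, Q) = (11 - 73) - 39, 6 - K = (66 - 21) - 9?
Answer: -14490/1013 ≈ -14.304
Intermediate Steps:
K = -30 (K = 6 - ((66 - 21) - 9) = 6 - (45 - 9) = 6 - 1*36 = 6 - 36 = -30)
t(k, Q) = -101 (t(k, Q) = -62 - 39 = -101)
n(u) = 4 + u²
(t(-213, 192) + 14591)/(n(K) - 1917) = (-101 + 14591)/((4 + (-30)²) - 1917) = 14490/((4 + 900) - 1917) = 14490/(904 - 1917) = 14490/(-1013) = 14490*(-1/1013) = -14490/1013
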